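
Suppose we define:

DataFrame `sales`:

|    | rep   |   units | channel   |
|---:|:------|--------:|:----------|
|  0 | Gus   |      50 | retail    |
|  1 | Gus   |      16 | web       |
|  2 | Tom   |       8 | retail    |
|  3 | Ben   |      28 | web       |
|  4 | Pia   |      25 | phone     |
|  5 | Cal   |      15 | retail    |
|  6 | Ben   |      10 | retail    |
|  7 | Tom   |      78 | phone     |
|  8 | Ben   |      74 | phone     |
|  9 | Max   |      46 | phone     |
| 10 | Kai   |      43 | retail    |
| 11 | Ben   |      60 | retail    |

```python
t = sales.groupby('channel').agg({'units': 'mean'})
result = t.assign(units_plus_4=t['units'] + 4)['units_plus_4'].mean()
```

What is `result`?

40.25

group by channel, mean of units:
         units
channel       
phone    55.75
retail   31.00
web      22.00
add column units_plus_4 = t['units'] + 4:
         units  units_plus_4
channel                     
phone    55.75         59.75
retail   31.00         35.00
web      22.00         26.00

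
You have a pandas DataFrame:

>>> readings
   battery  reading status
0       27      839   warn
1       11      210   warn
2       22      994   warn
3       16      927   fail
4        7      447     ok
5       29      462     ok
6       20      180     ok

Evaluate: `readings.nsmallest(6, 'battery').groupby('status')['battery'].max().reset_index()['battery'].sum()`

take 6 rows with smallest battery:
   battery  reading status
4        7      447     ok
1       11      210   warn
3       16      927   fail
6       20      180     ok
2       22      994   warn
0       27      839   warn
group by status, max of battery:
status
fail    16
ok      20
warn    27
Name: battery, dtype: int64
reset_index():
  status  battery
0   fail       16
1     ok       20
2   warn       27
So sum() = 63.

63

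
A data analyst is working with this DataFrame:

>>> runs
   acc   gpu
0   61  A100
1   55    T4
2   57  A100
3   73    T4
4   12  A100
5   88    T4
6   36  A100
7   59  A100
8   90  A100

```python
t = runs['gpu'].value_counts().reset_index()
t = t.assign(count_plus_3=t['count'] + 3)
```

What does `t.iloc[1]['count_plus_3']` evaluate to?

value_counts of gpu:
gpu
A100    6
T4      3
Name: count, dtype: int64
reset_index():
    gpu  count
0  A100      6
1    T4      3
add column count_plus_3 = t['count'] + 3:
    gpu  count  count_plus_3
0  A100      6             9
1    T4      3             6
Then the value at position 1, column 'count_plus_3': 6

6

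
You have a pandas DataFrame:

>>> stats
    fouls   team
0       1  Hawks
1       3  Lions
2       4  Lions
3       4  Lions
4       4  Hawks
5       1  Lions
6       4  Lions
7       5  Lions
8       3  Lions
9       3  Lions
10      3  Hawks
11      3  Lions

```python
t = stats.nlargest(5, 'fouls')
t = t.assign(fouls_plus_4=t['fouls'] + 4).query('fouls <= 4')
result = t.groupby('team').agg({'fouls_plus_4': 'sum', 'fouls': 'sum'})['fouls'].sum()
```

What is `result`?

take 5 rows with largest fouls:
   fouls   team
7      5  Lions
2      4  Lions
3      4  Lions
4      4  Hawks
6      4  Lions
add column fouls_plus_4 = t['fouls'] + 4:
   fouls   team  fouls_plus_4
7      5  Lions             9
2      4  Lions             8
3      4  Lions             8
4      4  Hawks             8
6      4  Lions             8
filter rows where fouls <= 4:
   fouls   team  fouls_plus_4
2      4  Lions             8
3      4  Lions             8
4      4  Hawks             8
6      4  Lions             8
group by team: sum(fouls_plus_4), sum(fouls):
       fouls_plus_4  fouls
team                      
Hawks             8      4
Lions            24     12
So sum() = 16.

16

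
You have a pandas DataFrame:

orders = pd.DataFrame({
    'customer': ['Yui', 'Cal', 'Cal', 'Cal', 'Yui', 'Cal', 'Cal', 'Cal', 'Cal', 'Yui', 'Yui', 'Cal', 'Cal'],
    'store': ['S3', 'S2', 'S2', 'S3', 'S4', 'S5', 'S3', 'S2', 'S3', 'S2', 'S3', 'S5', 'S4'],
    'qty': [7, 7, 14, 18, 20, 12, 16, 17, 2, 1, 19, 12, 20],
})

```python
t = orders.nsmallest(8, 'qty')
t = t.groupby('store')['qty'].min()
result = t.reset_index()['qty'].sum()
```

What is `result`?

15

take 8 rows with smallest qty:
   customer store  qty
9       Yui    S2    1
8       Cal    S3    2
0       Yui    S3    7
1       Cal    S2    7
5       Cal    S5   12
11      Cal    S5   12
2       Cal    S2   14
6       Cal    S3   16
group by store, min of qty:
store
S2     1
S3     2
S5    12
Name: qty, dtype: int64
reset_index():
  store  qty
0    S2    1
1    S3    2
2    S5   12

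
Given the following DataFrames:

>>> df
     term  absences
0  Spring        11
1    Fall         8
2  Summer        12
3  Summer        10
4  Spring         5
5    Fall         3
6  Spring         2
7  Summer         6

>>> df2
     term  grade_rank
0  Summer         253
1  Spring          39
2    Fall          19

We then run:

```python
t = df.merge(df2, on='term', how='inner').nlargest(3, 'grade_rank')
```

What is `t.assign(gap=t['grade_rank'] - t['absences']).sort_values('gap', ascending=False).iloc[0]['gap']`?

247

merge on 'term' (how='inner') → 8 rows:
     term  absences  grade_rank
0  Spring        11          39
1    Fall         8          19
2  Summer        12         253
3  Summer        10         253
4  Spring         5          39
5    Fall         3          19
6  Spring         2          39
7  Summer         6         253
take 3 rows with largest grade_rank:
     term  absences  grade_rank
2  Summer        12         253
3  Summer        10         253
7  Summer         6         253
add column gap = t['grade_rank'] - t['absences']:
     term  absences  grade_rank  gap
2  Summer        12         253  241
3  Summer        10         253  243
7  Summer         6         253  247
sort by gap descending:
     term  absences  grade_rank  gap
7  Summer         6         253  247
3  Summer        10         253  243
2  Summer        12         253  241
Reading off the value at position 0, column 'gap', we get 247.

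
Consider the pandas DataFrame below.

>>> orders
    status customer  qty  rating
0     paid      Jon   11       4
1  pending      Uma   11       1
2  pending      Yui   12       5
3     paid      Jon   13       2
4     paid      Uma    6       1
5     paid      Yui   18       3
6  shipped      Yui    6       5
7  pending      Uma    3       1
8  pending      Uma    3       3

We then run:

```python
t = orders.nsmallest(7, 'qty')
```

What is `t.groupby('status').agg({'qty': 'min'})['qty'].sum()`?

15

take 7 rows with smallest qty:
    status customer  qty  rating
7  pending      Uma    3       1
8  pending      Uma    3       3
4     paid      Uma    6       1
6  shipped      Yui    6       5
0     paid      Jon   11       4
1  pending      Uma   11       1
2  pending      Yui   12       5
group by status, min of qty:
         qty
status      
paid       6
pending    3
shipped    6
Hence 15.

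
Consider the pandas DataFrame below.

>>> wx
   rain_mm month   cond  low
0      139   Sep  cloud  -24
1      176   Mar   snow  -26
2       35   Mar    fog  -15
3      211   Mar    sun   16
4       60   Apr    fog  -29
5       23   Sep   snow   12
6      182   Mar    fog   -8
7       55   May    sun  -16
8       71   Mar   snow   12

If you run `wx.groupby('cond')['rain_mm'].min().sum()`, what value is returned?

group by cond, min of rain_mm:
cond
cloud    139
fog       35
snow      23
sun       55
Name: rain_mm, dtype: int64
Then the sum of the resulting series: 252

252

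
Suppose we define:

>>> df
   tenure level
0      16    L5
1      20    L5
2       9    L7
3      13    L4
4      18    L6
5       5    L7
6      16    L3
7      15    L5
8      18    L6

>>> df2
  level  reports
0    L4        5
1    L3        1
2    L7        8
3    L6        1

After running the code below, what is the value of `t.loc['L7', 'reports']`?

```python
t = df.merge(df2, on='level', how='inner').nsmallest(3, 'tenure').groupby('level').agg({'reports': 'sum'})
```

merge on 'level' (how='inner') → 6 rows:
   tenure level  reports
0       9    L7        8
1      13    L4        5
2      18    L6        1
3       5    L7        8
4      16    L3        1
5      18    L6        1
take 3 rows with smallest tenure:
   tenure level  reports
3       5    L7        8
0       9    L7        8
1      13    L4        5
group by level, sum of reports:
       reports
level         
L4           5
L7          16

16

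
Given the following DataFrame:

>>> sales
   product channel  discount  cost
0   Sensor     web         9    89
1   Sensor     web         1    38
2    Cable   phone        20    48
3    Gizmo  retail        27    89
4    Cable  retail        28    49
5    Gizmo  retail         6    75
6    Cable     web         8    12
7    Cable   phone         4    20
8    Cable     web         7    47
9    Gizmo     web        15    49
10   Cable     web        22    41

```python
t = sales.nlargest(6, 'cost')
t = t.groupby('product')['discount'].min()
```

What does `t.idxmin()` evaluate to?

Gizmo

take 6 rows with largest cost:
  product channel  discount  cost
0  Sensor     web         9    89
3   Gizmo  retail        27    89
5   Gizmo  retail         6    75
4   Cable  retail        28    49
9   Gizmo     web        15    49
2   Cable   phone        20    48
group by product, min of discount:
product
Cable     20
Gizmo      6
Sensor     9
Name: discount, dtype: int64
So idxmin() = Gizmo.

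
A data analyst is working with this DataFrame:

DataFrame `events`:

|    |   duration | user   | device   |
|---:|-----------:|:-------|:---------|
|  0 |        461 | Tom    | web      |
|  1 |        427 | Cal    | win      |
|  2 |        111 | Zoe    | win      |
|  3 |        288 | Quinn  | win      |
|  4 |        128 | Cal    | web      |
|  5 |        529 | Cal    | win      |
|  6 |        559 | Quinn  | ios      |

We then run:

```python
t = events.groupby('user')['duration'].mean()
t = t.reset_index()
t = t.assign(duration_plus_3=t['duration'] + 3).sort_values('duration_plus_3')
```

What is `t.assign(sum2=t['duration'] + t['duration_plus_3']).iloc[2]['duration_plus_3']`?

426.5

group by user, mean of duration:
user
Cal      361.333333
Quinn    423.500000
Tom      461.000000
Zoe      111.000000
Name: duration, dtype: float64
reset_index():
    user    duration
0    Cal  361.333333
1  Quinn  423.500000
2    Tom  461.000000
3    Zoe  111.000000
add column duration_plus_3 = t['duration'] + 3:
    user    duration  duration_plus_3
0    Cal  361.333333       364.333333
1  Quinn  423.500000       426.500000
2    Tom  461.000000       464.000000
3    Zoe  111.000000       114.000000
sort by duration_plus_3:
    user    duration  duration_plus_3
3    Zoe  111.000000       114.000000
0    Cal  361.333333       364.333333
1  Quinn  423.500000       426.500000
2    Tom  461.000000       464.000000
add column sum2 = t['duration'] + t['duration_plus_3']:
    user    duration  duration_plus_3        sum2
3    Zoe  111.000000       114.000000  225.000000
0    Cal  361.333333       364.333333  725.666667
1  Quinn  423.500000       426.500000  850.000000
2    Tom  461.000000       464.000000  925.000000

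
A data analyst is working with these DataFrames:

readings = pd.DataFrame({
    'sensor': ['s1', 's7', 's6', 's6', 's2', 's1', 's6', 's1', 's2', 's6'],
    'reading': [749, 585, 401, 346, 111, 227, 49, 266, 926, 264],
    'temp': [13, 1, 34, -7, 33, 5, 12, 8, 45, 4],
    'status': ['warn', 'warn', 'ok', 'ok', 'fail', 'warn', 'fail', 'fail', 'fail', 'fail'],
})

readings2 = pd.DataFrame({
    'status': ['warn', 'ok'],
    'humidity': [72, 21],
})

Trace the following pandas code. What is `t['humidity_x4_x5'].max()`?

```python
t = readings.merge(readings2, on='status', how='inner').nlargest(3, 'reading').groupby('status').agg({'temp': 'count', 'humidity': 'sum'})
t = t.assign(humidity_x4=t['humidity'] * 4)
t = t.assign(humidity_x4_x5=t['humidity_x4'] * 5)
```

2880

merge on 'status' (how='inner') → 5 rows:
  sensor  reading  temp status  humidity
0     s1      749    13   warn        72
1     s7      585     1   warn        72
2     s6      401    34     ok        21
3     s6      346    -7     ok        21
4     s1      227     5   warn        72
take 3 rows with largest reading:
  sensor  reading  temp status  humidity
0     s1      749    13   warn        72
1     s7      585     1   warn        72
2     s6      401    34     ok        21
group by status: count(temp), sum(humidity):
        temp  humidity
status                
ok         1        21
warn       2       144
add column humidity_x4 = t['humidity'] * 4:
        temp  humidity  humidity_x4
status                             
ok         1        21           84
warn       2       144          576
add column humidity_x4_x5 = t['humidity_x4'] * 5:
        temp  humidity  humidity_x4  humidity_x4_x5
status                                             
ok         1        21           84             420
warn       2       144          576            2880
Then the max of column 'humidity_x4_x5': 2880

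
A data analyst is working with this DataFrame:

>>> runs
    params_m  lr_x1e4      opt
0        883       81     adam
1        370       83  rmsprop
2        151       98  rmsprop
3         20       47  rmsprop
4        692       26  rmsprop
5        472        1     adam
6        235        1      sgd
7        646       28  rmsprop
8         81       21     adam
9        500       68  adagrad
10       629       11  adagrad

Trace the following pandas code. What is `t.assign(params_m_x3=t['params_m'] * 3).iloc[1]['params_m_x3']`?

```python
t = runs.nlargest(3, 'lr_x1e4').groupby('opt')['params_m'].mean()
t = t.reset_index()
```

take 3 rows with largest lr_x1e4:
   params_m  lr_x1e4      opt
2       151       98  rmsprop
1       370       83  rmsprop
0       883       81     adam
group by opt, mean of params_m:
opt
adam       883.0
rmsprop    260.5
Name: params_m, dtype: float64
reset_index():
       opt  params_m
0     adam     883.0
1  rmsprop     260.5
add column params_m_x3 = t['params_m'] * 3:
       opt  params_m  params_m_x3
0     adam     883.0       2649.0
1  rmsprop     260.5        781.5
So iloc[1]['params_m_x3'] = 781.5.

781.5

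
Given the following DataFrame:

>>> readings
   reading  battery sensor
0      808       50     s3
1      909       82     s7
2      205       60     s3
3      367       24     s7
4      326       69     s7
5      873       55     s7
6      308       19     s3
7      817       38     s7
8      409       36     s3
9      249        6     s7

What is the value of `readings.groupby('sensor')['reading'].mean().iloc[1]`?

group by sensor, mean of reading:
sensor
s3    432.500000
s7    590.166667
Name: reading, dtype: float64

590.166666667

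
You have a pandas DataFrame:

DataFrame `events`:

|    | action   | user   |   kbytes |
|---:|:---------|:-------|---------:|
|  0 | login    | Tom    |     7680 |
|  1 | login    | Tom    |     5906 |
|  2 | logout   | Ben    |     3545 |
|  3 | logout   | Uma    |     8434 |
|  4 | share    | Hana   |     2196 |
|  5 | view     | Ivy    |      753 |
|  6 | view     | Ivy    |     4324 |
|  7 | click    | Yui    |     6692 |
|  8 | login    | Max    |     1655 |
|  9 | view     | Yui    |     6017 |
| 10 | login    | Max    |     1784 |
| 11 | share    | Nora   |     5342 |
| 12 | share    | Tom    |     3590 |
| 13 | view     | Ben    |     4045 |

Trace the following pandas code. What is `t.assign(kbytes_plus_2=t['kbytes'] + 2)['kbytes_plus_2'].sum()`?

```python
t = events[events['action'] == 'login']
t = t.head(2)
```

filter rows where action == 'login':
   action user  kbytes
0   login  Tom    7680
1   login  Tom    5906
8   login  Max    1655
10  login  Max    1784
take first 2 rows:
  action user  kbytes
0  login  Tom    7680
1  login  Tom    5906
add column kbytes_plus_2 = t['kbytes'] + 2:
  action user  kbytes  kbytes_plus_2
0  login  Tom    7680           7682
1  login  Tom    5906           5908
Reading off the sum of column 'kbytes_plus_2', we get 13590.

13590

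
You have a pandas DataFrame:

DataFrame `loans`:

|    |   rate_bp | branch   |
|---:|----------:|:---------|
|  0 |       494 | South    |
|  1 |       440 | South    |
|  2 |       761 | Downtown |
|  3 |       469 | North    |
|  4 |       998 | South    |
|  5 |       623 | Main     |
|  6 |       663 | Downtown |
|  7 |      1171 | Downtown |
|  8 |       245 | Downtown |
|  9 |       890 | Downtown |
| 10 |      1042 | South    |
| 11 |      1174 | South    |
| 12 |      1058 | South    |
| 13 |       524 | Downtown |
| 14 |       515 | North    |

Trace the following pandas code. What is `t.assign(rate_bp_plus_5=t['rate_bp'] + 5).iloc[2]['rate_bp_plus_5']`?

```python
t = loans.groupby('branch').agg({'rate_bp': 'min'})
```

474

group by branch, min of rate_bp:
          rate_bp
branch           
Downtown      245
Main          623
North         469
South         440
add column rate_bp_plus_5 = t['rate_bp'] + 5:
          rate_bp  rate_bp_plus_5
branch                           
Downtown      245             250
Main          623             628
North         469             474
South         440             445
Taking the value at position 2, column 'rate_bp_plus_5' gives 474.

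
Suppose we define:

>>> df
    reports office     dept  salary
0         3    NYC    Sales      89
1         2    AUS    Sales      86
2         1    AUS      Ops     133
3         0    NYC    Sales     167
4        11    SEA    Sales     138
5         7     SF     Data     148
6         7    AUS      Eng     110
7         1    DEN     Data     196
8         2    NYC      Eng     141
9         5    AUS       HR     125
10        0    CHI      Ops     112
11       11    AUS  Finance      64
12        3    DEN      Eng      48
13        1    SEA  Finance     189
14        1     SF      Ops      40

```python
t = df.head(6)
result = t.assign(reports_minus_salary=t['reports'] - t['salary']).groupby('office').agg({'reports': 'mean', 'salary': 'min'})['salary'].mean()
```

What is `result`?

take first 6 rows:
   reports office   dept  salary
0        3    NYC  Sales      89
1        2    AUS  Sales      86
2        1    AUS    Ops     133
3        0    NYC  Sales     167
4       11    SEA  Sales     138
5        7     SF   Data     148
add column reports_minus_salary = t['reports'] - t['salary']:
   reports office   dept  salary  reports_minus_salary
0        3    NYC  Sales      89                   -86
1        2    AUS  Sales      86                   -84
2        1    AUS    Ops     133                  -132
3        0    NYC  Sales     167                  -167
4       11    SEA  Sales     138                  -127
5        7     SF   Data     148                  -141
group by office: mean(reports), min(salary):
        reports  salary
office                 
AUS         1.5      86
NYC         1.5      89
SEA        11.0     138
SF          7.0     148
Hence 115.25.

115.25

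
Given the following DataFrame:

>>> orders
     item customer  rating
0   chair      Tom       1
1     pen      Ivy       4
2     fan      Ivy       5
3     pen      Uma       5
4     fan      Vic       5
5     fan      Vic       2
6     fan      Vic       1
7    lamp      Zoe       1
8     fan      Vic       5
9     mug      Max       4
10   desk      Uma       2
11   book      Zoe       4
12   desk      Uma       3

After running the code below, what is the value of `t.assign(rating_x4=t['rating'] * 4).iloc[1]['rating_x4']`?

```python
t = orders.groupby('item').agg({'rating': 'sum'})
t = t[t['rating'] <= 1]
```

4

group by item, sum of rating:
       rating
item         
book        4
chair       1
desk        5
fan        18
lamp        1
mug         4
pen         9
filter rows where rating <= 1:
       rating
item         
chair       1
lamp        1
add column rating_x4 = t['rating'] * 4:
       rating  rating_x4
item                    
chair       1          4
lamp        1          4
value at position 1, column 'rating_x4' → 4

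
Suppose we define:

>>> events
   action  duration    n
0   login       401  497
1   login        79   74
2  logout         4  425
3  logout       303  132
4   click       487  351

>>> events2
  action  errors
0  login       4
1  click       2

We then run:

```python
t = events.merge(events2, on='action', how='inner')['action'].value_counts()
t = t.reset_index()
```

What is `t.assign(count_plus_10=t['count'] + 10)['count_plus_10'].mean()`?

merge on 'action' (how='inner') → 3 rows:
  action  duration    n  errors
0  login       401  497       4
1  login        79   74       4
2  click       487  351       2
value_counts of action:
action
login    2
click    1
Name: count, dtype: int64
reset_index():
  action  count
0  login      2
1  click      1
add column count_plus_10 = t['count'] + 10:
  action  count  count_plus_10
0  login      2             12
1  click      1             11
Reading off the mean of column 'count_plus_10', we get 11.5.

11.5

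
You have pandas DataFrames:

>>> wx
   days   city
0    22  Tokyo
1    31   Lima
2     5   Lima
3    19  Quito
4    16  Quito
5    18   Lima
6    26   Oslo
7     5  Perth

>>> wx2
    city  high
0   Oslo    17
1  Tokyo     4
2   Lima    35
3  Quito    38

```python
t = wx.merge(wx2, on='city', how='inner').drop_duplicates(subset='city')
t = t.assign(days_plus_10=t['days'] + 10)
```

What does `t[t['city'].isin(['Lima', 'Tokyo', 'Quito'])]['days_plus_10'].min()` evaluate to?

29

merge on 'city' (how='inner') → 7 rows:
   days   city  high
0    22  Tokyo     4
1    31   Lima    35
2     5   Lima    35
3    19  Quito    38
4    16  Quito    38
5    18   Lima    35
6    26   Oslo    17
drop duplicate city (keep=first):
   days   city  high
0    22  Tokyo     4
1    31   Lima    35
3    19  Quito    38
6    26   Oslo    17
add column days_plus_10 = t['days'] + 10:
   days   city  high  days_plus_10
0    22  Tokyo     4            32
1    31   Lima    35            41
3    19  Quito    38            29
6    26   Oslo    17            36
filter rows where city in ['Lima', 'Tokyo', 'Quito']:
   days   city  high  days_plus_10
0    22  Tokyo     4            32
1    31   Lima    35            41
3    19  Quito    38            29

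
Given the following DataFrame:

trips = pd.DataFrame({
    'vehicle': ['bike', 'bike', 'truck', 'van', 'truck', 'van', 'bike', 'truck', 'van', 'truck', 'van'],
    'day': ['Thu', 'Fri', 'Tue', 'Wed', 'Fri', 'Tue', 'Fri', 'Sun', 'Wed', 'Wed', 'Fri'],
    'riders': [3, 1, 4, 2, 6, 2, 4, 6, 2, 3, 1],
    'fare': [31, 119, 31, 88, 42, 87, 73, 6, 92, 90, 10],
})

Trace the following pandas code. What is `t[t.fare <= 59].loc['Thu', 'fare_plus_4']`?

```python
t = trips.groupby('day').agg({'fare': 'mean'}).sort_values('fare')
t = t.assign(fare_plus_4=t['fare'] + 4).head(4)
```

group by day, mean of fare:
     fare
day      
Fri  61.0
Sun   6.0
Thu  31.0
Tue  59.0
Wed  90.0
sort by fare:
     fare
day      
Sun   6.0
Thu  31.0
Tue  59.0
Fri  61.0
Wed  90.0
add column fare_plus_4 = t['fare'] + 4:
     fare  fare_plus_4
day                   
Sun   6.0         10.0
Thu  31.0         35.0
Tue  59.0         63.0
Fri  61.0         65.0
Wed  90.0         94.0
take first 4 rows:
     fare  fare_plus_4
day                   
Sun   6.0         10.0
Thu  31.0         35.0
Tue  59.0         63.0
Fri  61.0         65.0
filter rows where fare <= 59:
     fare  fare_plus_4
day                   
Sun   6.0         10.0
Thu  31.0         35.0
Tue  59.0         63.0
So loc['Thu', 'fare_plus_4'] = 35.0.

35.0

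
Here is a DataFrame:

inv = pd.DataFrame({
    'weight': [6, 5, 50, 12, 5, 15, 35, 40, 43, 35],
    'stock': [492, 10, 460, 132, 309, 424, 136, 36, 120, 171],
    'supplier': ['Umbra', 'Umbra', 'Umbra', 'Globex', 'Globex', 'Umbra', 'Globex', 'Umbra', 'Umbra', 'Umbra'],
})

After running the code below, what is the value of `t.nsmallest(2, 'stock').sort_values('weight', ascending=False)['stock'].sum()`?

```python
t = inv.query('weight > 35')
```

156

filter rows where weight > 35:
   weight  stock supplier
2      50    460    Umbra
7      40     36    Umbra
8      43    120    Umbra
take 2 rows with smallest stock:
   weight  stock supplier
7      40     36    Umbra
8      43    120    Umbra
sort by weight descending:
   weight  stock supplier
8      43    120    Umbra
7      40     36    Umbra
Reading off the sum of column 'stock', we get 156.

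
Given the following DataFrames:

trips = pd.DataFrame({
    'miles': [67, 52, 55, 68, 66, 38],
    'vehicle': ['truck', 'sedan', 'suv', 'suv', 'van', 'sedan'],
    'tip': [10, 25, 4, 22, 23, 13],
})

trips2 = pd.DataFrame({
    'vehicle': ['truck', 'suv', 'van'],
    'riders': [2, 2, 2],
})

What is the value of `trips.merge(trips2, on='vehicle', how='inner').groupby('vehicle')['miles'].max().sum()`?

201

merge on 'vehicle' (how='inner') → 4 rows:
   miles vehicle  tip  riders
0     67   truck   10       2
1     55     suv    4       2
2     68     suv   22       2
3     66     van   23       2
group by vehicle, max of miles:
vehicle
suv      68
truck    67
van      66
Name: miles, dtype: int64
The sum of the resulting series is 201.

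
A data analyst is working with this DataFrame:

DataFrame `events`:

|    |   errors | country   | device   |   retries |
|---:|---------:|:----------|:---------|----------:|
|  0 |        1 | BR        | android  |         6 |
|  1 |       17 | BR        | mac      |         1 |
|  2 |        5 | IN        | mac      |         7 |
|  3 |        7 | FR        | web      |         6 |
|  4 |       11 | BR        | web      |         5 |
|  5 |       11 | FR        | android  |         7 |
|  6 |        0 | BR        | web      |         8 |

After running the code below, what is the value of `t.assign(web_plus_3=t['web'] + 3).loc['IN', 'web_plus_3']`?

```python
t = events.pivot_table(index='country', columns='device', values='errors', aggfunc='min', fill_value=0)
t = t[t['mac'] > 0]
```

pivot: rows=country, cols=device, min(errors):
device   android  mac  web
country                   
BR             1   17    0
FR            11    0    7
IN             0    5    0
filter rows where mac > 0:
device   android  mac  web
country                   
BR             1   17    0
IN             0    5    0
add column web_plus_3 = t['web'] + 3:
device   android  mac  web  web_plus_3
country                               
BR             1   17    0           3
IN             0    5    0           3

3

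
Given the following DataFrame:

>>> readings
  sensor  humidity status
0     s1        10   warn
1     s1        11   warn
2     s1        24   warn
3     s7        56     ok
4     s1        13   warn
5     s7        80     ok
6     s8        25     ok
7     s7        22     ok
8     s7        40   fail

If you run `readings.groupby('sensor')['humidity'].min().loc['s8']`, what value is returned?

25

group by sensor, min of humidity:
sensor
s1    10
s7    22
s8    25
Name: humidity, dtype: int64
Then the value at index 's8': 25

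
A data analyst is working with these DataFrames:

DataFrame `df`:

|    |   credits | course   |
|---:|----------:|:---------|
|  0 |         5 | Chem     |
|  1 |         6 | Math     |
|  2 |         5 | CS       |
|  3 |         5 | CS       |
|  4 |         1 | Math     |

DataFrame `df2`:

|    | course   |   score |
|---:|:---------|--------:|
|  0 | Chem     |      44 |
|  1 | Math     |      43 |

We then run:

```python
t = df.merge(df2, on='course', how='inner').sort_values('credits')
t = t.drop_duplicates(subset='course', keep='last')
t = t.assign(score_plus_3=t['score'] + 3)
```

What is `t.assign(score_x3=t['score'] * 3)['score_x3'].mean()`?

merge on 'course' (how='inner') → 3 rows:
   credits course  score
0        5   Chem     44
1        6   Math     43
2        1   Math     43
sort by credits:
   credits course  score
2        1   Math     43
0        5   Chem     44
1        6   Math     43
drop duplicate course (keep=last):
   credits course  score
0        5   Chem     44
1        6   Math     43
add column score_plus_3 = t['score'] + 3:
   credits course  score  score_plus_3
0        5   Chem     44            47
1        6   Math     43            46
add column score_x3 = t['score'] * 3:
   credits course  score  score_plus_3  score_x3
0        5   Chem     44            47       132
1        6   Math     43            46       129
Taking the mean of column 'score_x3' gives 130.5.

130.5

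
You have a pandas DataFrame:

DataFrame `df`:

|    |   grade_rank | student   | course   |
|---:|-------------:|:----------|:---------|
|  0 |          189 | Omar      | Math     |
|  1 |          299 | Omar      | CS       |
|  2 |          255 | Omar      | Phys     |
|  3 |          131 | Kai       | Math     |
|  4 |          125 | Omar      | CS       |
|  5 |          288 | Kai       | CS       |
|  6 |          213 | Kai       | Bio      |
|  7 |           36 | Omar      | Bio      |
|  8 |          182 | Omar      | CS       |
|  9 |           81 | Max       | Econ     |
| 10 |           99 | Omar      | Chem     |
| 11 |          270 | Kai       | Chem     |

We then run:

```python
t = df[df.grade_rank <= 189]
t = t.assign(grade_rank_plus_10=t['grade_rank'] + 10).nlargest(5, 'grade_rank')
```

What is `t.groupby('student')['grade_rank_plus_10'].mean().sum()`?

299.75

filter rows where grade_rank <= 189:
    grade_rank student course
0          189    Omar   Math
3          131     Kai   Math
4          125    Omar     CS
7           36    Omar    Bio
8          182    Omar     CS
9           81     Max   Econ
10          99    Omar   Chem
add column grade_rank_plus_10 = t['grade_rank'] + 10:
    grade_rank student course  grade_rank_plus_10
0          189    Omar   Math                 199
3          131     Kai   Math                 141
4          125    Omar     CS                 135
7           36    Omar    Bio                  46
8          182    Omar     CS                 192
9           81     Max   Econ                  91
10          99    Omar   Chem                 109
take 5 rows with largest grade_rank:
    grade_rank student course  grade_rank_plus_10
0          189    Omar   Math                 199
8          182    Omar     CS                 192
3          131     Kai   Math                 141
4          125    Omar     CS                 135
10          99    Omar   Chem                 109
group by student, mean of grade_rank_plus_10:
student
Kai     141.00
Omar    158.75
Name: grade_rank_plus_10, dtype: float64
Finally, sum of the resulting series = 299.75.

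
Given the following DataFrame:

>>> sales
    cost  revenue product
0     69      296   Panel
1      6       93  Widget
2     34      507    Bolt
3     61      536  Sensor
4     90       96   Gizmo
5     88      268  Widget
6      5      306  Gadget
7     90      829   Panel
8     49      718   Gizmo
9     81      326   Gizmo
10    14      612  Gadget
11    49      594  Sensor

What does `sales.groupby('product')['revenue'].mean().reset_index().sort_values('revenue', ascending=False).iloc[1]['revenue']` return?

562.5

group by product, mean of revenue:
product
Bolt      507.0
Gadget    459.0
Gizmo     380.0
Panel     562.5
Sensor    565.0
Widget    180.5
Name: revenue, dtype: float64
reset_index():
  product  revenue
0    Bolt    507.0
1  Gadget    459.0
2   Gizmo    380.0
3   Panel    562.5
4  Sensor    565.0
5  Widget    180.5
sort by revenue descending:
  product  revenue
4  Sensor    565.0
3   Panel    562.5
0    Bolt    507.0
1  Gadget    459.0
2   Gizmo    380.0
5  Widget    180.5
Taking the value at position 1, column 'revenue' gives 562.5.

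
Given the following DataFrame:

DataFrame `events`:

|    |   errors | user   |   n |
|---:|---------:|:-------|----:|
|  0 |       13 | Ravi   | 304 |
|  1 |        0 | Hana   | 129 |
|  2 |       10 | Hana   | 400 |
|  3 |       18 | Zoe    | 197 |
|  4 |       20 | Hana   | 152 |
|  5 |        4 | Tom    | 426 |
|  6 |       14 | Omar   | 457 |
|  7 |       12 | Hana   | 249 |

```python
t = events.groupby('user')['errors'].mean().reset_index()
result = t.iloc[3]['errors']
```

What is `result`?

4.0

group by user, mean of errors:
user
Hana    10.5
Omar    14.0
Ravi    13.0
Tom      4.0
Zoe     18.0
Name: errors, dtype: float64
reset_index():
   user  errors
0  Hana    10.5
1  Omar    14.0
2  Ravi    13.0
3   Tom     4.0
4   Zoe    18.0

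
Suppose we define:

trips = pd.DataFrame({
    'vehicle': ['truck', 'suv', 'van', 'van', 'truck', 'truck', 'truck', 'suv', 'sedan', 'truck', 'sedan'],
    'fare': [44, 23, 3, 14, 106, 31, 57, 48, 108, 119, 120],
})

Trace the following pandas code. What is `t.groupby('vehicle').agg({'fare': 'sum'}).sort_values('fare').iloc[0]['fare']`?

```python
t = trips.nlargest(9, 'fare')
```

take 9 rows with largest fare:
   vehicle  fare
10   sedan   120
9    truck   119
8    sedan   108
4    truck   106
6    truck    57
7      suv    48
0    truck    44
5    truck    31
1      suv    23
group by vehicle, sum of fare:
         fare
vehicle      
sedan     228
suv        71
truck     357
sort by fare:
         fare
vehicle      
suv        71
sedan     228
truck     357
value at position 0, column 'fare' → 71

71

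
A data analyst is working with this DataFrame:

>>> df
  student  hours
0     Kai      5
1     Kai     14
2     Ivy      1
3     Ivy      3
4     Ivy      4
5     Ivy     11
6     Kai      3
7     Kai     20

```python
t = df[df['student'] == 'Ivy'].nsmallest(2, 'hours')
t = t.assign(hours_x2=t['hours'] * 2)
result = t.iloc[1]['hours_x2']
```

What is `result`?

filter rows where student == 'Ivy':
  student  hours
2     Ivy      1
3     Ivy      3
4     Ivy      4
5     Ivy     11
take 2 rows with smallest hours:
  student  hours
2     Ivy      1
3     Ivy      3
add column hours_x2 = t['hours'] * 2:
  student  hours  hours_x2
2     Ivy      1         2
3     Ivy      3         6
value at position 1, column 'hours_x2' → 6

6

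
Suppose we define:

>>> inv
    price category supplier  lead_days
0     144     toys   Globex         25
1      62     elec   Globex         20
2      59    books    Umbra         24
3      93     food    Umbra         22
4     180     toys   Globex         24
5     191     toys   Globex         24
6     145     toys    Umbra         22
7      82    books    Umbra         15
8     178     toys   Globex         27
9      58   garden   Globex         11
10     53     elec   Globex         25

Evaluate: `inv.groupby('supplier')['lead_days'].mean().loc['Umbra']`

20.75

group by supplier, mean of lead_days:
supplier
Globex    22.285714
Umbra     20.750000
Name: lead_days, dtype: float64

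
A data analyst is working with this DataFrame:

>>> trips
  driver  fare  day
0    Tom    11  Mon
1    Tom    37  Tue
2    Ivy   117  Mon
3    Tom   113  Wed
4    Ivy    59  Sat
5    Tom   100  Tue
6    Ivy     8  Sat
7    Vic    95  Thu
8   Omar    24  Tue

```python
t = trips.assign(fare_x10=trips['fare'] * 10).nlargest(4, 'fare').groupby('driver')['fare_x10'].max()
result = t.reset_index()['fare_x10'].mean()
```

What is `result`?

add column fare_x10 = trips['fare'] * 10:
  driver  fare  day  fare_x10
0    Tom    11  Mon       110
1    Tom    37  Tue       370
2    Ivy   117  Mon      1170
3    Tom   113  Wed      1130
4    Ivy    59  Sat       590
5    Tom   100  Tue      1000
6    Ivy     8  Sat        80
7    Vic    95  Thu       950
8   Omar    24  Tue       240
take 4 rows with largest fare:
  driver  fare  day  fare_x10
2    Ivy   117  Mon      1170
3    Tom   113  Wed      1130
5    Tom   100  Tue      1000
7    Vic    95  Thu       950
group by driver, max of fare_x10:
driver
Ivy    1170
Tom    1130
Vic     950
Name: fare_x10, dtype: int64
reset_index():
  driver  fare_x10
0    Ivy      1170
1    Tom      1130
2    Vic       950
So mean() = 1083.33333333.

1083.33333333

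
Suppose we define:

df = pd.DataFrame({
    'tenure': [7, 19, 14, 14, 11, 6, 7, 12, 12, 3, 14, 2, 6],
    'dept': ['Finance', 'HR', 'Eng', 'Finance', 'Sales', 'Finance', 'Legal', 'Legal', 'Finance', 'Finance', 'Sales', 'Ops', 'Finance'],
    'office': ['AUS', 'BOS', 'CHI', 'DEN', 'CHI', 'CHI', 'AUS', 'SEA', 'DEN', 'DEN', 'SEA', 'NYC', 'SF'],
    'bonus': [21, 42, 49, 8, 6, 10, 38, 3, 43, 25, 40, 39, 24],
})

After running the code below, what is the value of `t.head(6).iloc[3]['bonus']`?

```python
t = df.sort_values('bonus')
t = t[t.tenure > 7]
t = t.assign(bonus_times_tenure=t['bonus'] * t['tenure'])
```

sort by bonus:
    tenure     dept office  bonus
7       12    Legal    SEA      3
4       11    Sales    CHI      6
3       14  Finance    DEN      8
5        6  Finance    CHI     10
0        7  Finance    AUS     21
12       6  Finance     SF     24
9        3  Finance    DEN     25
6        7    Legal    AUS     38
11       2      Ops    NYC     39
10      14    Sales    SEA     40
1       19       HR    BOS     42
8       12  Finance    DEN     43
2       14      Eng    CHI     49
filter rows where tenure > 7:
    tenure     dept office  bonus
7       12    Legal    SEA      3
4       11    Sales    CHI      6
3       14  Finance    DEN      8
10      14    Sales    SEA     40
1       19       HR    BOS     42
8       12  Finance    DEN     43
2       14      Eng    CHI     49
add column bonus_times_tenure = t['bonus'] * t['tenure']:
    tenure     dept office  bonus  bonus_times_tenure
7       12    Legal    SEA      3                  36
4       11    Sales    CHI      6                  66
3       14  Finance    DEN      8                 112
10      14    Sales    SEA     40                 560
1       19       HR    BOS     42                 798
8       12  Finance    DEN     43                 516
2       14      Eng    CHI     49                 686
take first 6 rows:
    tenure     dept office  bonus  bonus_times_tenure
7       12    Legal    SEA      3                  36
4       11    Sales    CHI      6                  66
3       14  Finance    DEN      8                 112
10      14    Sales    SEA     40                 560
1       19       HR    BOS     42                 798
8       12  Finance    DEN     43                 516
Reading off the value at position 3, column 'bonus', we get 40.

40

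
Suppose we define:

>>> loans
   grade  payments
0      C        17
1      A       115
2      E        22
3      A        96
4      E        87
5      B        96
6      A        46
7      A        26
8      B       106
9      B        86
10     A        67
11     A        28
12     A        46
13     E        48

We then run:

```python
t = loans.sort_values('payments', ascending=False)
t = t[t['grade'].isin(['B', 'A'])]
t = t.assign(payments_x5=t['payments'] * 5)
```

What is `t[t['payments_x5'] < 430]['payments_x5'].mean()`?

sort by payments descending:
   grade  payments
1      A       115
8      B       106
3      A        96
5      B        96
4      E        87
9      B        86
10     A        67
13     E        48
6      A        46
12     A        46
11     A        28
7      A        26
2      E        22
0      C        17
filter rows where grade in ['B', 'A']:
   grade  payments
1      A       115
8      B       106
3      A        96
5      B        96
9      B        86
10     A        67
6      A        46
12     A        46
11     A        28
7      A        26
add column payments_x5 = t['payments'] * 5:
   grade  payments  payments_x5
1      A       115          575
8      B       106          530
3      A        96          480
5      B        96          480
9      B        86          430
10     A        67          335
6      A        46          230
12     A        46          230
11     A        28          140
7      A        26          130
filter rows where payments_x5 < 430:
   grade  payments  payments_x5
10     A        67          335
6      A        46          230
12     A        46          230
11     A        28          140
7      A        26          130
The mean of column 'payments_x5' is 213.0.

213.0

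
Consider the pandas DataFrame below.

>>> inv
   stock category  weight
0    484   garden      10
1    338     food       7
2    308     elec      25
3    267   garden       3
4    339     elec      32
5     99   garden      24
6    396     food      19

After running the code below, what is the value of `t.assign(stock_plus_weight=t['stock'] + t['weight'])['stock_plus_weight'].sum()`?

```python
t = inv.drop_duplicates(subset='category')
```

drop duplicate category (keep=first):
   stock category  weight
0    484   garden      10
1    338     food       7
2    308     elec      25
add column stock_plus_weight = t['stock'] + t['weight']:
   stock category  weight  stock_plus_weight
0    484   garden      10                494
1    338     food       7                345
2    308     elec      25                333

1172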